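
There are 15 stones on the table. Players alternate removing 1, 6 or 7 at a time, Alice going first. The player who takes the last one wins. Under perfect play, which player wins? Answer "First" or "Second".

i:   0  1  2  3  4  5  6  7  8  9 10 11 12 13 14 15
     L  W  L  W  L  W  W  W  W  W  W  W  L  W  L  W
Position 15 is W, so the first player wins.

First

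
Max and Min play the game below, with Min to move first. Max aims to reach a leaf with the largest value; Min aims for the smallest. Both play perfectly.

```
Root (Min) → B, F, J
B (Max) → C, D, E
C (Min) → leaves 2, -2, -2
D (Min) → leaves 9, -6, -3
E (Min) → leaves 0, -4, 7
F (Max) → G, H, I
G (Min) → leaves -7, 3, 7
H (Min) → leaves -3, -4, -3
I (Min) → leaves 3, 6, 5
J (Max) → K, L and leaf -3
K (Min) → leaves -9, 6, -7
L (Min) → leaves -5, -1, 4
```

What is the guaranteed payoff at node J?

-3

K: min(-9, 6, -7) = -9
L: min(-5, -1, 4) = -5
J: max(-9, -5, -3) = -3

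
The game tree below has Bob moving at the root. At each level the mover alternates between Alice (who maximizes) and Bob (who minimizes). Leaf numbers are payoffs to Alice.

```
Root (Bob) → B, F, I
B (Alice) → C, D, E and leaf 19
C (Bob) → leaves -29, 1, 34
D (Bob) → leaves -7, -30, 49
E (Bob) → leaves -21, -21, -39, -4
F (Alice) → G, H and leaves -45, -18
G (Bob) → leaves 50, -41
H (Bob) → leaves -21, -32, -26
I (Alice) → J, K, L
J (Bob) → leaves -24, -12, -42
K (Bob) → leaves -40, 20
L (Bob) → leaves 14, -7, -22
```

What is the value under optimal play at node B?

C: min(-29, 1, 34) = -29
D: min(-7, -30, 49) = -30
E: min(-21, -21, -39, -4) = -39
B: max(-29, -30, -39, 19) = 19

19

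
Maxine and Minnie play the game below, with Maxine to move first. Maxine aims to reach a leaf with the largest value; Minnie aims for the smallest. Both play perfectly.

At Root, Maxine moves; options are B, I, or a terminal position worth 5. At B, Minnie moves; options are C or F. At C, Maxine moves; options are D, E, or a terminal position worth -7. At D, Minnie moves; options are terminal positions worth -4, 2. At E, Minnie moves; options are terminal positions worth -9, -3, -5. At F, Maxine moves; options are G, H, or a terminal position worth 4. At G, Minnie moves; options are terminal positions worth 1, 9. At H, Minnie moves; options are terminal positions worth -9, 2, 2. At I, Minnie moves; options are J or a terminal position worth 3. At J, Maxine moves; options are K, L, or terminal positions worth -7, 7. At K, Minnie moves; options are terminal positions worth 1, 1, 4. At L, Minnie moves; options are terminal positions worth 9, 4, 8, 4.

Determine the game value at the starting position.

5

D (Minnie): min(-4, 2) = -4
E (Minnie): min(-9, -3, -5) = -9
C (Maxine): max(-4, -9, -7) = -4
G (Minnie): min(1, 9) = 1
H (Minnie): min(-9, 2, 2) = -9
F (Maxine): max(1, -9, 4) = 4
B (Minnie): min(-4, 4) = -4
K (Minnie): min(1, 1, 4) = 1
L (Minnie): min(9, 4, 8, 4) = 4
J (Maxine): max(1, 4, -7, 7) = 7
I (Minnie): min(7, 3) = 3
Root (Maxine): max(-4, 3, 5) = 5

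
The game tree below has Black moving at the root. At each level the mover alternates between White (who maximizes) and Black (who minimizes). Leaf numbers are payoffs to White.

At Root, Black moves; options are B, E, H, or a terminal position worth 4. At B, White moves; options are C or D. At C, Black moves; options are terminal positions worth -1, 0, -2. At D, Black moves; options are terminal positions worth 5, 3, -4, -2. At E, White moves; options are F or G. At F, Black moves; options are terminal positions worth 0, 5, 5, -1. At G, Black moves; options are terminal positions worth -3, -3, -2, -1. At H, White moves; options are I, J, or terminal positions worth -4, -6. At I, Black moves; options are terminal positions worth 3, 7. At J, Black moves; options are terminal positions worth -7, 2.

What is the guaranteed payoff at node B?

C: min(-1, 0, -2) = -2
D: min(5, 3, -4, -2) = -4
B: max(-2, -4) = -2

-2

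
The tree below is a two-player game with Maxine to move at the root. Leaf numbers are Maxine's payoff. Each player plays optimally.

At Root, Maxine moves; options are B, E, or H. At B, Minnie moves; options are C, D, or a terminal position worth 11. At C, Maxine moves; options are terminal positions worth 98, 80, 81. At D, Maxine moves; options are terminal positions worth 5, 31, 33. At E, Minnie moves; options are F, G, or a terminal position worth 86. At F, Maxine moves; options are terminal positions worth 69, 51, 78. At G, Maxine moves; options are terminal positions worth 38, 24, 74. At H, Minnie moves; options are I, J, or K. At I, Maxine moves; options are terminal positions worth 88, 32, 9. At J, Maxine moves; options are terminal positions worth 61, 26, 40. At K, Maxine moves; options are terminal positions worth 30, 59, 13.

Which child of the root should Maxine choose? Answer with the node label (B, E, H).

C (Maxine): max(98, 80, 81) = 98
D (Maxine): max(5, 31, 33) = 33
B (Minnie): min(98, 33, 11) = 11
F (Maxine): max(69, 51, 78) = 78
G (Maxine): max(38, 24, 74) = 74
E (Minnie): min(78, 74, 86) = 74
I (Maxine): max(88, 32, 9) = 88
J (Maxine): max(61, 26, 40) = 61
K (Maxine): max(30, 59, 13) = 59
H (Minnie): min(88, 61, 59) = 59
Root (Maxine): max(11, 74, 59) = 74
Maxine picks the child with the highest value: E (value 74).

E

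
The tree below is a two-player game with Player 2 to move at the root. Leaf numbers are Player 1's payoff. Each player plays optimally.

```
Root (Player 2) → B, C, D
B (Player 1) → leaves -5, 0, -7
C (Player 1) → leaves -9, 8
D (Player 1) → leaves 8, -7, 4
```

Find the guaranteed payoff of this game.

B (Player 1): max(-5, 0, -7) = 0
C (Player 1): max(-9, 8) = 8
D (Player 1): max(8, -7, 4) = 8
Root (Player 2): min(0, 8, 8) = 0

0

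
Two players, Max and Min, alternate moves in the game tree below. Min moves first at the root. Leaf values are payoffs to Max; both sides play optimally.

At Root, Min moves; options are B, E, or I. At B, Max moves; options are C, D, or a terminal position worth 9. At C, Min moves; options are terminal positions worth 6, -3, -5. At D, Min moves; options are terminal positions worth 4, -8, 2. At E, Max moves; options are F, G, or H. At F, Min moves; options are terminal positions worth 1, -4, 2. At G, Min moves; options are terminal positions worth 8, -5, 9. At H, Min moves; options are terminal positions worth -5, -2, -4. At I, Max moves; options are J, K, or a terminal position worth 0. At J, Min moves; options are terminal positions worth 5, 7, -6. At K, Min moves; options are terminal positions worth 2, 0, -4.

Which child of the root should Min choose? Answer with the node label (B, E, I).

C (Min): min(6, -3, -5) = -5
D (Min): min(4, -8, 2) = -8
B (Max): max(-5, -8, 9) = 9
F (Min): min(1, -4, 2) = -4
G (Min): min(8, -5, 9) = -5
H (Min): min(-5, -2, -4) = -5
E (Max): max(-4, -5, -5) = -4
J (Min): min(5, 7, -6) = -6
K (Min): min(2, 0, -4) = -4
I (Max): max(-6, -4, 0) = 0
Root (Min): min(9, -4, 0) = -4
Min picks the child with the lowest value: E (value -4).

E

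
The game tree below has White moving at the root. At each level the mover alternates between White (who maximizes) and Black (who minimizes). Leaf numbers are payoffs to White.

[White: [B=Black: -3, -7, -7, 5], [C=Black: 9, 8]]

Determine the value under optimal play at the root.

8

B (Black): min(-3, -7, -7, 5) = -7
C (Black): min(9, 8) = 8
Root (White): max(-7, 8) = 8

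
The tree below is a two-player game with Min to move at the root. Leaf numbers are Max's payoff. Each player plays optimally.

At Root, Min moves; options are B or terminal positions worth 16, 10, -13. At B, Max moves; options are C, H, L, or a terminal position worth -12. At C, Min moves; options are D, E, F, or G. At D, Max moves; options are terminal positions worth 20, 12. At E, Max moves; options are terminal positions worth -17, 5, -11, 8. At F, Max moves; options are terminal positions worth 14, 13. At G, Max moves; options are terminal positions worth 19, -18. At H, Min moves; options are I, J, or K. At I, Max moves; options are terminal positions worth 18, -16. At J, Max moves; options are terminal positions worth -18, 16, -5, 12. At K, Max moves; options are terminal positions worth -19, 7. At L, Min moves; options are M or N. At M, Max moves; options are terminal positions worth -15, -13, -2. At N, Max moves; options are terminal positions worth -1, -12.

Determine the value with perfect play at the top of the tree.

-13

D (Max): max(20, 12) = 20
E (Max): max(-17, 5, -11, 8) = 8
F (Max): max(14, 13) = 14
G (Max): max(19, -18) = 19
C (Min): min(20, 8, 14, 19) = 8
I (Max): max(18, -16) = 18
J (Max): max(-18, 16, -5, 12) = 16
K (Max): max(-19, 7) = 7
H (Min): min(18, 16, 7) = 7
M (Max): max(-15, -13, -2) = -2
N (Max): max(-1, -12) = -1
L (Min): min(-2, -1) = -2
B (Max): max(8, 7, -2, -12) = 8
Root (Min): min(8, 16, 10, -13) = -13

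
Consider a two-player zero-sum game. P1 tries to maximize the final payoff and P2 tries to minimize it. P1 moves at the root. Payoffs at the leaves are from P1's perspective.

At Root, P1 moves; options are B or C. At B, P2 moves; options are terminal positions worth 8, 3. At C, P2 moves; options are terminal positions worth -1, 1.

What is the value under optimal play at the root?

B (P2): min(8, 3) = 3
C (P2): min(-1, 1) = -1
Root (P1): max(3, -1) = 3

3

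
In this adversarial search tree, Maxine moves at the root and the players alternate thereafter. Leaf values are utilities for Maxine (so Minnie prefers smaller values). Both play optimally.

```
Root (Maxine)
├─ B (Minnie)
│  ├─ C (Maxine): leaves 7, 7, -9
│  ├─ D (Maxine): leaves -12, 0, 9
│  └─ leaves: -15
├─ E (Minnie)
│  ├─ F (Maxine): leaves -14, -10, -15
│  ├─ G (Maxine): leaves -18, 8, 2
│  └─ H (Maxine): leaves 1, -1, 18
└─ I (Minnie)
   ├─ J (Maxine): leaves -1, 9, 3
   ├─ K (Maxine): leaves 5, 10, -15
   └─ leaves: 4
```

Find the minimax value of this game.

4

C (Maxine): max(7, 7, -9) = 7
D (Maxine): max(-12, 0, 9) = 9
B (Minnie): min(7, 9, -15) = -15
F (Maxine): max(-14, -10, -15) = -10
G (Maxine): max(-18, 8, 2) = 8
H (Maxine): max(1, -1, 18) = 18
E (Minnie): min(-10, 8, 18) = -10
J (Maxine): max(-1, 9, 3) = 9
K (Maxine): max(5, 10, -15) = 10
I (Minnie): min(9, 10, 4) = 4
Root (Maxine): max(-15, -10, 4) = 4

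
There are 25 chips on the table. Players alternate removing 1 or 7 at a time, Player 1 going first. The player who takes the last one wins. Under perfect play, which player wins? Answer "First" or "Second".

First

i:   0  1  2  3  4  5  6  7  8  9 10 11 12 13 14 15 16 17 18 19 20 21 22 23 24 25
     L  W  L  W  L  W  L  W  L  W  L  W  L  W  L  W  L  W  L  W  L  W  L  W  L  W
Position 25 is W, so the first player wins.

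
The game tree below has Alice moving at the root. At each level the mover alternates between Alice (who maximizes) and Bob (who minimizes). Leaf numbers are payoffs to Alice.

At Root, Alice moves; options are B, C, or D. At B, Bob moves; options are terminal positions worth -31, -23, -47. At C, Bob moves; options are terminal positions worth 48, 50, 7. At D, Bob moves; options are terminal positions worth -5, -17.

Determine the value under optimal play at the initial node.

B (Bob): min(-31, -23, -47) = -47
C (Bob): min(48, 50, 7) = 7
D (Bob): min(-5, -17) = -17
Root (Alice): max(-47, 7, -17) = 7

7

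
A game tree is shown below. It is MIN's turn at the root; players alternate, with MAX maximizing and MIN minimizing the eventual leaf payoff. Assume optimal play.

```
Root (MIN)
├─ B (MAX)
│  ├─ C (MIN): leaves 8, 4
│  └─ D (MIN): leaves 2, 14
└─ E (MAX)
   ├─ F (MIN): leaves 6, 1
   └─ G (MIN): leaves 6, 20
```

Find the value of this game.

4

C (MIN): min(8, 4) = 4
D (MIN): min(2, 14) = 2
B (MAX): max(4, 2) = 4
F (MIN): min(6, 1) = 1
G (MIN): min(6, 20) = 6
E (MAX): max(1, 6) = 6
Root (MIN): min(4, 6) = 4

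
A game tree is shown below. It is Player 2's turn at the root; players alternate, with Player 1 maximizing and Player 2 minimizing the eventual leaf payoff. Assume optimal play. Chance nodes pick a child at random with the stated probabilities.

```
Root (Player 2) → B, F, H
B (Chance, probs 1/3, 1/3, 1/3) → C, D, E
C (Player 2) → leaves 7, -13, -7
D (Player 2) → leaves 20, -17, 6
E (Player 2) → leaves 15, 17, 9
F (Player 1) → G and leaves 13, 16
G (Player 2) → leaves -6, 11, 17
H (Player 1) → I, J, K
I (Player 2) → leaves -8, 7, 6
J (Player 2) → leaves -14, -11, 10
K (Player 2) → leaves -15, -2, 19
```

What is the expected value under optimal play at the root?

C (Player 2): min(7, -13, -7) = -13
D (Player 2): min(20, -17, 6) = -17
E (Player 2): min(15, 17, 9) = 9
B (Chance): 1/3·-13 + 1/3·-17 + 1/3·9 = -7
G (Player 2): min(-6, 11, 17) = -6
F (Player 1): max(-6, 13, 16) = 16
I (Player 2): min(-8, 7, 6) = -8
J (Player 2): min(-14, -11, 10) = -14
K (Player 2): min(-15, -2, 19) = -15
H (Player 1): max(-8, -14, -15) = -8
Root (Player 2): min(-7, 16, -8) = -8

-8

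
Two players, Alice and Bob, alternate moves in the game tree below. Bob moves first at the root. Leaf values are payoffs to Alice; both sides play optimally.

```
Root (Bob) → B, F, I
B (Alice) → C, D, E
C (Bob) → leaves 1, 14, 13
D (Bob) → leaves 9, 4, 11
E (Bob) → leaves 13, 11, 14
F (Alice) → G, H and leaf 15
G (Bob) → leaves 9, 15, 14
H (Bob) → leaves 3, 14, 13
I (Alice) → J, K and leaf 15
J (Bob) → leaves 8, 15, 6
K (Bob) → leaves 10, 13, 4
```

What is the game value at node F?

G: min(9, 15, 14) = 9
H: min(3, 14, 13) = 3
F: max(9, 3, 15) = 15

15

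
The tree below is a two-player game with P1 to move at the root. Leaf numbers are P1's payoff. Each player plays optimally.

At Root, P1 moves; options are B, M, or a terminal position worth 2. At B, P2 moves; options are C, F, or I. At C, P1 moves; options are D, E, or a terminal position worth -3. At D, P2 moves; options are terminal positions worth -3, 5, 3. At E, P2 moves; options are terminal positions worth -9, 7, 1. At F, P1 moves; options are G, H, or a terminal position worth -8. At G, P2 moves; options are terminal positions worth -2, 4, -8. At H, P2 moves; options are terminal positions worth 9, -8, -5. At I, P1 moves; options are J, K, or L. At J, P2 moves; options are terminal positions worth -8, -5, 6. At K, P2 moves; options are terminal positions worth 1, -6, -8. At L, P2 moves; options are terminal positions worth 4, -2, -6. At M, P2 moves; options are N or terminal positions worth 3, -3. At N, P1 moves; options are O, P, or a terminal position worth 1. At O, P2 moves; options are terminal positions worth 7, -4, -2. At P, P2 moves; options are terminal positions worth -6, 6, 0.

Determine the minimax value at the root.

D (P2): min(-3, 5, 3) = -3
E (P2): min(-9, 7, 1) = -9
C (P1): max(-3, -9, -3) = -3
G (P2): min(-2, 4, -8) = -8
H (P2): min(9, -8, -5) = -8
F (P1): max(-8, -8, -8) = -8
J (P2): min(-8, -5, 6) = -8
K (P2): min(1, -6, -8) = -8
L (P2): min(4, -2, -6) = -6
I (P1): max(-8, -8, -6) = -6
B (P2): min(-3, -8, -6) = -8
O (P2): min(7, -4, -2) = -4
P (P2): min(-6, 6, 0) = -6
N (P1): max(-4, -6, 1) = 1
M (P2): min(1, 3, -3) = -3
Root (P1): max(-8, -3, 2) = 2

2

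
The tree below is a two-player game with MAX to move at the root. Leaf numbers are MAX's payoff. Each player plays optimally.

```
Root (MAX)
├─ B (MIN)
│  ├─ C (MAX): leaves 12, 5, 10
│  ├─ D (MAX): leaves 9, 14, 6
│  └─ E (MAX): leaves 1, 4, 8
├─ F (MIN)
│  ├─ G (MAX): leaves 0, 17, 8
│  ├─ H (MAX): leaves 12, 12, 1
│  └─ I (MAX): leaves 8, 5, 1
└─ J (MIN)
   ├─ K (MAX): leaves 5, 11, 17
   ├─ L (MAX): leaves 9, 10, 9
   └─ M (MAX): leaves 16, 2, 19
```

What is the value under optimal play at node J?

K: max(5, 11, 17) = 17
L: max(9, 10, 9) = 10
M: max(16, 2, 19) = 19
J: min(17, 10, 19) = 10

10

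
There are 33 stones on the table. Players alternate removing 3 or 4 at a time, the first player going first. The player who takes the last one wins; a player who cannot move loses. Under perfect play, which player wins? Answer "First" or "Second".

First

Positions where the player to move wins (W) vs loses (L):
i:   0  1  2  3  4  5  6  7  8  9 10 11 12 13 14 15 16 17 18 19 20 21 22 23 24 25 26 27 28 29 30 31 32 33
     L  L  L  W  W  W  W  L  L  L  W  W  W  W  L  L  L  W  W  W  W  L  L  L  W  W  W  W  L  L  L  W  W  W
Position 33 is W, so the first player wins.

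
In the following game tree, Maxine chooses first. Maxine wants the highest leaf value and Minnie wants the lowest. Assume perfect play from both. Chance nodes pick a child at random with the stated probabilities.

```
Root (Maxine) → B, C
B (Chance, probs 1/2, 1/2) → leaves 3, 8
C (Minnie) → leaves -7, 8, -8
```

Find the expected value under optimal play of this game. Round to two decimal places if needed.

5.5

B (Chance): 1/2·3 + 1/2·8 = 5.5
C (Minnie): min(-7, 8, -8) = -8
Root (Maxine): max(5.5, -8) = 5.5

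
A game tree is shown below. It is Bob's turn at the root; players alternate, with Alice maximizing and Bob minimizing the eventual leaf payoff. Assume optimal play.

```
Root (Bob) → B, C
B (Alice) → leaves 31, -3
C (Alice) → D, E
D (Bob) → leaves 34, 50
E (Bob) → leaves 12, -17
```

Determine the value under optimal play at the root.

31

B (Alice): max(31, -3) = 31
D (Bob): min(34, 50) = 34
E (Bob): min(12, -17) = -17
C (Alice): max(34, -17) = 34
Root (Bob): min(31, 34) = 31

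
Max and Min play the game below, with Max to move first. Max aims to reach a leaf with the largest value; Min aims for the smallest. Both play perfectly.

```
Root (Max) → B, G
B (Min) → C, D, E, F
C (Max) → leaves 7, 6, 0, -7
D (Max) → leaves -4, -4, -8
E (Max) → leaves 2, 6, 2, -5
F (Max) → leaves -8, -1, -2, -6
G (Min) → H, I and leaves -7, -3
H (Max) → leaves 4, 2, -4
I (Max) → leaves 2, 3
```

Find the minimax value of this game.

C (Max): max(7, 6, 0, -7) = 7
D (Max): max(-4, -4, -8) = -4
E (Max): max(2, 6, 2, -5) = 6
F (Max): max(-8, -1, -2, -6) = -1
B (Min): min(7, -4, 6, -1) = -4
H (Max): max(4, 2, -4) = 4
I (Max): max(2, 3) = 3
G (Min): min(4, 3, -7, -3) = -7
Root (Max): max(-4, -7) = -4

-4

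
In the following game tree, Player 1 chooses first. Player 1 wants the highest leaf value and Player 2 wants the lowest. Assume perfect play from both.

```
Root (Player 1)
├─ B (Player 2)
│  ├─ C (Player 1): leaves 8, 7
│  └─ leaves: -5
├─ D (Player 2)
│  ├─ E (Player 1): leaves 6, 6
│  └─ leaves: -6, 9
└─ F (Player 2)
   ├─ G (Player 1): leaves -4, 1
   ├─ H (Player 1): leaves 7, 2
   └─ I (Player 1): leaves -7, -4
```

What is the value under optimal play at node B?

-5

C: max(8, 7) = 8
B: min(8, -5) = -5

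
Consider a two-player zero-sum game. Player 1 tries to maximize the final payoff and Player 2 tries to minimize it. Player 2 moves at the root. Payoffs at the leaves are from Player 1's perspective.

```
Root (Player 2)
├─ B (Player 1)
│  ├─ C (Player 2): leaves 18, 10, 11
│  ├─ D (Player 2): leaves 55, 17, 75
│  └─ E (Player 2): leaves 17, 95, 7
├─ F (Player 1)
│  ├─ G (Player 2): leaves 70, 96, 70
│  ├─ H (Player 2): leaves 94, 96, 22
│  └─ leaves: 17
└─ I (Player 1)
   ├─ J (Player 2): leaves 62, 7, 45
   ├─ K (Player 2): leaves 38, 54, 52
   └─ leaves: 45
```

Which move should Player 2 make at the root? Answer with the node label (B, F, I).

B

C (Player 2): min(18, 10, 11) = 10
D (Player 2): min(55, 17, 75) = 17
E (Player 2): min(17, 95, 7) = 7
B (Player 1): max(10, 17, 7) = 17
G (Player 2): min(70, 96, 70) = 70
H (Player 2): min(94, 96, 22) = 22
F (Player 1): max(70, 22, 17) = 70
J (Player 2): min(62, 7, 45) = 7
K (Player 2): min(38, 54, 52) = 38
I (Player 1): max(7, 38, 45) = 45
Root (Player 2): min(17, 70, 45) = 17
Player 2 picks the child with the lowest value: B (value 17).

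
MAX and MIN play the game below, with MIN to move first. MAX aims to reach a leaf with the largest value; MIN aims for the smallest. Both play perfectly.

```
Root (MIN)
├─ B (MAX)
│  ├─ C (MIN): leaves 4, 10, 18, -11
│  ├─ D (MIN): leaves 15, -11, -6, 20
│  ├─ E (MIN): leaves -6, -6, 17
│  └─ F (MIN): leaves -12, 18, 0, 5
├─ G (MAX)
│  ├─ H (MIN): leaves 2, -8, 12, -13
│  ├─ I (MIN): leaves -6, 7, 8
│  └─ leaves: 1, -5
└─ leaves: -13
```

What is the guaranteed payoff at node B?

C: min(4, 10, 18, -11) = -11
D: min(15, -11, -6, 20) = -11
E: min(-6, -6, 17) = -6
F: min(-12, 18, 0, 5) = -12
B: max(-11, -11, -6, -12) = -6

-6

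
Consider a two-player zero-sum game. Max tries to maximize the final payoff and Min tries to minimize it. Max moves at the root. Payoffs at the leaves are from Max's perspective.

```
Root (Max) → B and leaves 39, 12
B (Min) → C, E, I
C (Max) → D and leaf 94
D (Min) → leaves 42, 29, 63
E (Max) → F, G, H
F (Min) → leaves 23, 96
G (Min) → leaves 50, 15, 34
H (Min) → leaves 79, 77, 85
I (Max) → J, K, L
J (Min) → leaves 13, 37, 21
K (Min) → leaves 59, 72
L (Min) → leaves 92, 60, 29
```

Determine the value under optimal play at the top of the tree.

D (Min): min(42, 29, 63) = 29
C (Max): max(29, 94) = 94
F (Min): min(23, 96) = 23
G (Min): min(50, 15, 34) = 15
H (Min): min(79, 77, 85) = 77
E (Max): max(23, 15, 77) = 77
J (Min): min(13, 37, 21) = 13
K (Min): min(59, 72) = 59
L (Min): min(92, 60, 29) = 29
I (Max): max(13, 59, 29) = 59
B (Min): min(94, 77, 59) = 59
Root (Max): max(59, 39, 12) = 59

59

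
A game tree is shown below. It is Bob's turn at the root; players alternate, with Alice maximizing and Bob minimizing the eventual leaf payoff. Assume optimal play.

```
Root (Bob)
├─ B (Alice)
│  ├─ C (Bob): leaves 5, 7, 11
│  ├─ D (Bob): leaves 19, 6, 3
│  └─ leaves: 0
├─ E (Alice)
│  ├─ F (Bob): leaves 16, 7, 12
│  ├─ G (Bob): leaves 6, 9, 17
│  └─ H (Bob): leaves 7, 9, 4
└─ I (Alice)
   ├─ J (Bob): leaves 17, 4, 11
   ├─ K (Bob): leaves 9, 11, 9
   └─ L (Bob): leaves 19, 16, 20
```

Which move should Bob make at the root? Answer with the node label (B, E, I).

C (Bob): min(5, 7, 11) = 5
D (Bob): min(19, 6, 3) = 3
B (Alice): max(5, 3, 0) = 5
F (Bob): min(16, 7, 12) = 7
G (Bob): min(6, 9, 17) = 6
H (Bob): min(7, 9, 4) = 4
E (Alice): max(7, 6, 4) = 7
J (Bob): min(17, 4, 11) = 4
K (Bob): min(9, 11, 9) = 9
L (Bob): min(19, 16, 20) = 16
I (Alice): max(4, 9, 16) = 16
Root (Bob): min(5, 7, 16) = 5
Bob picks the child with the lowest value: B (value 5).

B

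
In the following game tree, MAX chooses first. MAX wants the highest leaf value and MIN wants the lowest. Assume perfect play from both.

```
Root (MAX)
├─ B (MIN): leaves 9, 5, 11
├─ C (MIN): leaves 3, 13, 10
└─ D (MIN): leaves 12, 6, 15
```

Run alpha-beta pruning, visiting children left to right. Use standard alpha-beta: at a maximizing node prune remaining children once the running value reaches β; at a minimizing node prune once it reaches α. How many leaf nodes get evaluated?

7

B [α=-∞,β=+∞]: v=5
C [α=5,β=+∞]: v=3 after child 1 ≤ α → α-cutoff, skip 2
D [α=5,β=+∞]: v=6
Root [α=-∞,β=+∞]: v=6
Leaves evaluated: 7 of 9.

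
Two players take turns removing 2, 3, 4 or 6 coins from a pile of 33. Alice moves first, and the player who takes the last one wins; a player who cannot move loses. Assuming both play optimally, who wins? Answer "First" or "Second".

Second

i:   0  1  2  3  4  5  6  7  8  9 10 11 12 13 14 15 16 17 18 19 20 21 22 23 24 25 26 27 28 29 30 31 32 33
     L  L  W  W  W  W  W  W  L  L  W  W  W  W  W  W  L  L  W  W  W  W  W  W  L  L  W  W  W  W  W  W  L  L
Position 33 is L, so the second player wins.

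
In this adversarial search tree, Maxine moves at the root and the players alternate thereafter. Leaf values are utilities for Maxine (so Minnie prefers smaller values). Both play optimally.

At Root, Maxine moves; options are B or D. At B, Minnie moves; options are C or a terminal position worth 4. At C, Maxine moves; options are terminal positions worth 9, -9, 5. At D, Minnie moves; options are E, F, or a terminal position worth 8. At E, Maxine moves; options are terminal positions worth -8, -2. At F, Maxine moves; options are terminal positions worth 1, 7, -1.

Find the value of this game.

4

C (Maxine): max(9, -9, 5) = 9
B (Minnie): min(9, 4) = 4
E (Maxine): max(-8, -2) = -2
F (Maxine): max(1, 7, -1) = 7
D (Minnie): min(-2, 7, 8) = -2
Root (Maxine): max(4, -2) = 4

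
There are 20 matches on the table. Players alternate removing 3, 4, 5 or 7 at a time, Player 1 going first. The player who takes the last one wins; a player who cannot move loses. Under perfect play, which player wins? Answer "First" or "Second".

Positions where the player to move wins (W) vs loses (L):
i:   0  1  2  3  4  5  6  7  8  9 10 11 12 13 14 15 16 17 18 19 20
     L  L  L  W  W  W  W  W  W  W  L  L  L  W  W  W  W  W  W  W  L
Position 20 is L, so the second player wins.

Second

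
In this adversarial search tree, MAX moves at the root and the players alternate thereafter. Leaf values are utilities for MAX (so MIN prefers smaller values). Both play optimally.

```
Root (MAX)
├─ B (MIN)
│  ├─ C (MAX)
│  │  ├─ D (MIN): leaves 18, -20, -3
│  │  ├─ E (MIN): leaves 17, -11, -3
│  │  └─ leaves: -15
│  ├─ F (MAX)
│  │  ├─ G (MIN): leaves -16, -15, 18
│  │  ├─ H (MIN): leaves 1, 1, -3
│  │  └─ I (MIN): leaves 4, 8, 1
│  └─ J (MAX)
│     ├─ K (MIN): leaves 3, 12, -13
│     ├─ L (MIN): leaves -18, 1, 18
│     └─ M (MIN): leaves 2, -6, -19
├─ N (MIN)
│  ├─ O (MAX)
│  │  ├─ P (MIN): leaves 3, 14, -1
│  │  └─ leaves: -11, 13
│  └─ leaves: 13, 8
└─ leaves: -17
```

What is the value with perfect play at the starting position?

8

D (MIN): min(18, -20, -3) = -20
E (MIN): min(17, -11, -3) = -11
C (MAX): max(-20, -11, -15) = -11
G (MIN): min(-16, -15, 18) = -16
H (MIN): min(1, 1, -3) = -3
I (MIN): min(4, 8, 1) = 1
F (MAX): max(-16, -3, 1) = 1
K (MIN): min(3, 12, -13) = -13
L (MIN): min(-18, 1, 18) = -18
M (MIN): min(2, -6, -19) = -19
J (MAX): max(-13, -18, -19) = -13
B (MIN): min(-11, 1, -13) = -13
P (MIN): min(3, 14, -1) = -1
O (MAX): max(-1, -11, 13) = 13
N (MIN): min(13, 13, 8) = 8
Root (MAX): max(-13, 8, -17) = 8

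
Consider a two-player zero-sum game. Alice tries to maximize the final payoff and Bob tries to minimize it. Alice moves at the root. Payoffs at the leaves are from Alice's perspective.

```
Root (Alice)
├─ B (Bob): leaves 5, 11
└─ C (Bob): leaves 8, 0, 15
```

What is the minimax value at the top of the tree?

5

B (Bob): min(5, 11) = 5
C (Bob): min(8, 0, 15) = 0
Root (Alice): max(5, 0) = 5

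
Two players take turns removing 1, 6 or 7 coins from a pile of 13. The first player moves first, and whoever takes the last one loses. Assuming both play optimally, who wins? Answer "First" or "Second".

Second

Mark each pile size as W (mover wins) or L (mover loses):
i:   0  1  2  3  4  5  6  7  8  9 10 11 12 13
     W  L  W  L  W  L  W  W  W  W  W  W  W  L
Position 13 is L, so the second player wins.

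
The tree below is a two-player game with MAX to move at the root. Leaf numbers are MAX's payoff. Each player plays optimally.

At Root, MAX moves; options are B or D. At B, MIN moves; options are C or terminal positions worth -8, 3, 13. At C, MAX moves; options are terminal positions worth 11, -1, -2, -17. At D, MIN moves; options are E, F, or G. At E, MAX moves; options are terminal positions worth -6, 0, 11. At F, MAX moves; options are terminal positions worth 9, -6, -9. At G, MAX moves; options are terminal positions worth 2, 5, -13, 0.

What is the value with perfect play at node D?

5

E: max(-6, 0, 11) = 11
F: max(9, -6, -9) = 9
G: max(2, 5, -13, 0) = 5
D: min(11, 9, 5) = 5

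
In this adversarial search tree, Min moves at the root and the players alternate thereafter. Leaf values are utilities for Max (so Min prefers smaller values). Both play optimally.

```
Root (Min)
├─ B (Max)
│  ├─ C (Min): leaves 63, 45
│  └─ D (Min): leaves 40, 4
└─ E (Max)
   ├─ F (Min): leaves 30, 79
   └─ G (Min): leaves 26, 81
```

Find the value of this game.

C (Min): min(63, 45) = 45
D (Min): min(40, 4) = 4
B (Max): max(45, 4) = 45
F (Min): min(30, 79) = 30
G (Min): min(26, 81) = 26
E (Max): max(30, 26) = 30
Root (Min): min(45, 30) = 30

30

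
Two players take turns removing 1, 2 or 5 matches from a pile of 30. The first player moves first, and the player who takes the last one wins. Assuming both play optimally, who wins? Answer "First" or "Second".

Second

i:   0  1  2  3  4  5  6  7  8  9 10 11 12 13 14 15 16 17 18 19 20 21 22 23 24 25 26 27 28 29 30
     L  W  W  L  W  W  L  W  W  L  W  W  L  W  W  L  W  W  L  W  W  L  W  W  L  W  W  L  W  W  L
Position 30 is L, so the second player wins.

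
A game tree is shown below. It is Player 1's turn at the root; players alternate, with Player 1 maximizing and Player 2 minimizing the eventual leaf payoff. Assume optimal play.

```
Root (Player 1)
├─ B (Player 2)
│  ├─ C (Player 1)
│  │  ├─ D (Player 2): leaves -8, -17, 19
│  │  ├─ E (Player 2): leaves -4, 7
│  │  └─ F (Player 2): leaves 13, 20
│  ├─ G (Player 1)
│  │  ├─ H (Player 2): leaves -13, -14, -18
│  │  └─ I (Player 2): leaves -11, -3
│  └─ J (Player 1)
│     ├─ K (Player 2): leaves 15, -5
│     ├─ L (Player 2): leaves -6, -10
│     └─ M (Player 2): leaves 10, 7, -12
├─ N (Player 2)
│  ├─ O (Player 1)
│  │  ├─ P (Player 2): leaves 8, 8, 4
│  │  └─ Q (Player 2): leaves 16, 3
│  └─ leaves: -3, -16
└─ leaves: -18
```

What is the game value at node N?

P: min(8, 8, 4) = 4
Q: min(16, 3) = 3
O: max(4, 3) = 4
N: min(4, -3, -16) = -16

-16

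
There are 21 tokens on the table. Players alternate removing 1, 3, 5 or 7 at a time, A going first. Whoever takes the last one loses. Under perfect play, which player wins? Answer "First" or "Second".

Positions where the player to move wins (W) vs loses (L):
i:   0  1  2  3  4  5  6  7  8  9 10 11 12 13 14 15 16 17 18 19 20 21
     W  L  W  L  W  L  W  L  W  L  W  L  W  L  W  L  W  L  W  L  W  L
Position 21 is L, so the second player wins.

Second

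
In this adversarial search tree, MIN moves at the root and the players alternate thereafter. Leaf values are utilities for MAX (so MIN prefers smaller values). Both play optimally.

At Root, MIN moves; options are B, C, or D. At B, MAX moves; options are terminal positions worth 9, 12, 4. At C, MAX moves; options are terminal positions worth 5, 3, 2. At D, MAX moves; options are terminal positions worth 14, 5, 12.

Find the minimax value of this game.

B (MAX): max(9, 12, 4) = 12
C (MAX): max(5, 3, 2) = 5
D (MAX): max(14, 5, 12) = 14
Root (MIN): min(12, 5, 14) = 5

5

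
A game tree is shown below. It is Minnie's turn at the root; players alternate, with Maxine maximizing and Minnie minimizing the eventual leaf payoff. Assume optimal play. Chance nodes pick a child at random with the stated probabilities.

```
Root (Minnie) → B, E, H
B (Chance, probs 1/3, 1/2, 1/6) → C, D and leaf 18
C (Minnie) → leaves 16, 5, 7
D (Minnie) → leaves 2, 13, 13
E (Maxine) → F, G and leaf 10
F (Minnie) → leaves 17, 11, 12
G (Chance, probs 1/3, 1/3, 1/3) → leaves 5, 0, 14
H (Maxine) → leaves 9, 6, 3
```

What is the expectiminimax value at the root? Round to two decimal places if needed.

C (Minnie): min(16, 5, 7) = 5
D (Minnie): min(2, 13, 13) = 2
B (Chance): 1/3·5 + 1/2·2 + 1/6·18 = 5.67
F (Minnie): min(17, 11, 12) = 11
G (Chance): 1/3·5 + 1/3·0 + 1/3·14 = 6.33
E (Maxine): max(11, 6.33, 10) = 11
H (Maxine): max(9, 6, 3) = 9
Root (Minnie): min(5.67, 11, 9) = 5.67

5.67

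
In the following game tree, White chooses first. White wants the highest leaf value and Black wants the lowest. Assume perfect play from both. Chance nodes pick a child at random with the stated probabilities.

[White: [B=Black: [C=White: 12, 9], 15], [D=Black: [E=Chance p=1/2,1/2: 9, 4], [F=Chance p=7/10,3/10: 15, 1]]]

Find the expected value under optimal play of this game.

12

C (White): max(12, 9) = 12
B (Black): min(12, 15) = 12
E (Chance): 1/2·9 + 1/2·4 = 6.5
F (Chance): 7/10·15 + 3/10·1 = 10.8
D (Black): min(6.5, 10.8) = 6.5
Root (White): max(12, 6.5) = 12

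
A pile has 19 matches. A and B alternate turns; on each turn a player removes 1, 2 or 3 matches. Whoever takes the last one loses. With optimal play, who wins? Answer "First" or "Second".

W/L table (W = player to move can force a win):
i:   0  1  2  3  4  5  6  7  8  9 10 11 12 13 14 15 16 17 18 19
     W  L  W  W  W  L  W  W  W  L  W  W  W  L  W  W  W  L  W  W
Position 19 is W, so the first player wins.

First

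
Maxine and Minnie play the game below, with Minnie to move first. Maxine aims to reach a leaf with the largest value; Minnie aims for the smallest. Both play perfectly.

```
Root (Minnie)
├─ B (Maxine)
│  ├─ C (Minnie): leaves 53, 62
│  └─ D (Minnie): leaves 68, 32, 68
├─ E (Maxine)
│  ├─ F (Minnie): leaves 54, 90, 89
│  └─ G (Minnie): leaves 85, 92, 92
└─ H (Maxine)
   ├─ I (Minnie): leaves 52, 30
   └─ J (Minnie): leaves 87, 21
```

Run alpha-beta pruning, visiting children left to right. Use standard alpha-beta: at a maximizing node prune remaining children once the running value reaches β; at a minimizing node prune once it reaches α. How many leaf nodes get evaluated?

11

C [α=-∞,β=+∞]: v=53
D [α=53,β=+∞]: v=32 after child 2 ≤ α → α-cutoff, skip 1
B [α=-∞,β=+∞]: v=53
F [α=-∞,β=53]: v=54
E [α=-∞,β=53]: v=54 after child 1 ≥ β → β-cutoff, skip 1
I [α=-∞,β=53]: v=30
J [α=30,β=53]: v=21
H [α=-∞,β=53]: v=30
Root [α=-∞,β=+∞]: v=30
Leaves evaluated: 11 of 15.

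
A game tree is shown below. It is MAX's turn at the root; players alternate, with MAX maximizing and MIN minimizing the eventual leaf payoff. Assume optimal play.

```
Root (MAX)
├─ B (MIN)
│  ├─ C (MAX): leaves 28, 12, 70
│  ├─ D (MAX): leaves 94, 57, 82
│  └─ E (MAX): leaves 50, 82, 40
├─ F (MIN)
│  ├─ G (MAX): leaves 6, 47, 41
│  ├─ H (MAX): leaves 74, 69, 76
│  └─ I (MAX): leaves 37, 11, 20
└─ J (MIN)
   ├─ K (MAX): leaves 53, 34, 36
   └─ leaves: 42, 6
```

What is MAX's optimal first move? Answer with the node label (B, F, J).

C (MAX): max(28, 12, 70) = 70
D (MAX): max(94, 57, 82) = 94
E (MAX): max(50, 82, 40) = 82
B (MIN): min(70, 94, 82) = 70
G (MAX): max(6, 47, 41) = 47
H (MAX): max(74, 69, 76) = 76
I (MAX): max(37, 11, 20) = 37
F (MIN): min(47, 76, 37) = 37
K (MAX): max(53, 34, 36) = 53
J (MIN): min(53, 42, 6) = 6
Root (MAX): max(70, 37, 6) = 70
MAX picks the child with the highest value: B (value 70).

B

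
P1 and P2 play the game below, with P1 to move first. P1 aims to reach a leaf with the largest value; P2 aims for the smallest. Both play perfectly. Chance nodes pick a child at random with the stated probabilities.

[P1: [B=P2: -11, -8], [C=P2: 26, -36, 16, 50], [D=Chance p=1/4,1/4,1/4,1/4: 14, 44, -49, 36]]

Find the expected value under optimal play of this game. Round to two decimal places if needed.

11.25

B (P2): min(-11, -8) = -11
C (P2): min(26, -36, 16, 50) = -36
D (Chance): 1/4·14 + 1/4·44 + 1/4·-49 + 1/4·36 = 11.25
Root (P1): max(-11, -36, 11.25) = 11.25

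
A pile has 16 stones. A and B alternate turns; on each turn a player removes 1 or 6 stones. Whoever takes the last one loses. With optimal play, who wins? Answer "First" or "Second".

Mark each pile size as W (mover wins) or L (mover loses):
i:   0  1  2  3  4  5  6  7  8  9 10 11 12 13 14 15 16
     W  L  W  L  W  L  W  W  L  W  L  W  L  W  W  L  W
Position 16 is W, so the first player wins.

First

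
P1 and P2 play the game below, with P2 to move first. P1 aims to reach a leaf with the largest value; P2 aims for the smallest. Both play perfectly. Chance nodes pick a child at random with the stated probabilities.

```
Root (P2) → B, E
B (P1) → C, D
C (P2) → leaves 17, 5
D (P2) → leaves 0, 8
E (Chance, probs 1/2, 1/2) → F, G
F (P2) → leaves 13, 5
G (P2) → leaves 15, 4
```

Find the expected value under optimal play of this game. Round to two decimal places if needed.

4.5

C (P2): min(17, 5) = 5
D (P2): min(0, 8) = 0
B (P1): max(5, 0) = 5
F (P2): min(13, 5) = 5
G (P2): min(15, 4) = 4
E (Chance): 1/2·5 + 1/2·4 = 4.5
Root (P2): min(5, 4.5) = 4.5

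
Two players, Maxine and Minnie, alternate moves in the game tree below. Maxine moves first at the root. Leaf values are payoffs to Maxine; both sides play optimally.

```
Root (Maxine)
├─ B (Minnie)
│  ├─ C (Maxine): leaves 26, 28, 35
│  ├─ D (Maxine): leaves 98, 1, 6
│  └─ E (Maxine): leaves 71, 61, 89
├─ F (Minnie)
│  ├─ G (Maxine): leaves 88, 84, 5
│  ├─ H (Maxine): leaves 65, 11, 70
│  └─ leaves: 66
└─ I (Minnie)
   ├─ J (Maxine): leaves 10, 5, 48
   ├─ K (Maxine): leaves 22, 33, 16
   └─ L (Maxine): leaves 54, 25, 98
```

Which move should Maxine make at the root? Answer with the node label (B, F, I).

C (Maxine): max(26, 28, 35) = 35
D (Maxine): max(98, 1, 6) = 98
E (Maxine): max(71, 61, 89) = 89
B (Minnie): min(35, 98, 89) = 35
G (Maxine): max(88, 84, 5) = 88
H (Maxine): max(65, 11, 70) = 70
F (Minnie): min(88, 70, 66) = 66
J (Maxine): max(10, 5, 48) = 48
K (Maxine): max(22, 33, 16) = 33
L (Maxine): max(54, 25, 98) = 98
I (Minnie): min(48, 33, 98) = 33
Root (Maxine): max(35, 66, 33) = 66
Maxine picks the child with the highest value: F (value 66).

F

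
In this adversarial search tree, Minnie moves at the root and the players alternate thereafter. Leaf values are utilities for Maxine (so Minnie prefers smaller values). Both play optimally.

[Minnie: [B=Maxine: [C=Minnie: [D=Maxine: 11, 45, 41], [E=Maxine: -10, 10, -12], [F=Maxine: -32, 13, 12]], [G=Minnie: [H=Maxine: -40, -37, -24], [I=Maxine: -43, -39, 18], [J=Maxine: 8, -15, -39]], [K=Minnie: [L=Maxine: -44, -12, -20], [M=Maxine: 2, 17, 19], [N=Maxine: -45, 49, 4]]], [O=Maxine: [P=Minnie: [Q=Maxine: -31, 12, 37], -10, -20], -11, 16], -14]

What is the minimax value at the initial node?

-14

D (Maxine): max(11, 45, 41) = 45
E (Maxine): max(-10, 10, -12) = 10
F (Maxine): max(-32, 13, 12) = 13
C (Minnie): min(45, 10, 13) = 10
H (Maxine): max(-40, -37, -24) = -24
I (Maxine): max(-43, -39, 18) = 18
J (Maxine): max(8, -15, -39) = 8
G (Minnie): min(-24, 18, 8) = -24
L (Maxine): max(-44, -12, -20) = -12
M (Maxine): max(2, 17, 19) = 19
N (Maxine): max(-45, 49, 4) = 49
K (Minnie): min(-12, 19, 49) = -12
B (Maxine): max(10, -24, -12) = 10
Q (Maxine): max(-31, 12, 37) = 37
P (Minnie): min(37, -10, -20) = -20
O (Maxine): max(-20, -11, 16) = 16
Root (Minnie): min(10, 16, -14) = -14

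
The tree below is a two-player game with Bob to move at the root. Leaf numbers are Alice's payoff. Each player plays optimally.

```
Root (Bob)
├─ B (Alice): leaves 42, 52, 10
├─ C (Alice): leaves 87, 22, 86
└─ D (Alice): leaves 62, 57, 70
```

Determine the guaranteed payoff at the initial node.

B (Alice): max(42, 52, 10) = 52
C (Alice): max(87, 22, 86) = 87
D (Alice): max(62, 57, 70) = 70
Root (Bob): min(52, 87, 70) = 52

52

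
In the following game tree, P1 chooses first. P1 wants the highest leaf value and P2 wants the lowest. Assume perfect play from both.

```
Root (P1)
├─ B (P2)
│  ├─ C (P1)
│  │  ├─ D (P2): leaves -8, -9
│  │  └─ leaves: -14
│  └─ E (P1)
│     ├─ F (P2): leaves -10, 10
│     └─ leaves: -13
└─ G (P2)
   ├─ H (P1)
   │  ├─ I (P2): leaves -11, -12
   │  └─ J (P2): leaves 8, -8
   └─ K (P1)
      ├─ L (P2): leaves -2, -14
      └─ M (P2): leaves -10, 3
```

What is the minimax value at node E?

F: min(-10, 10) = -10
E: max(-10, -13) = -10

-10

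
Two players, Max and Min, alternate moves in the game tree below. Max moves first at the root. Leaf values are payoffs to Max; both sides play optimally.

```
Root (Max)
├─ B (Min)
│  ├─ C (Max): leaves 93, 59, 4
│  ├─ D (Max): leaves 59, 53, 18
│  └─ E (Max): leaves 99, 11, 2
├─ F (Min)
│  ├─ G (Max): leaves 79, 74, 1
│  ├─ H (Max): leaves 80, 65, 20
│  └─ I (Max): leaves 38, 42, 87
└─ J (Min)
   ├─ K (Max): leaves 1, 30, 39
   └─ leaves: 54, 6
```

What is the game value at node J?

6

K: max(1, 30, 39) = 39
J: min(39, 54, 6) = 6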